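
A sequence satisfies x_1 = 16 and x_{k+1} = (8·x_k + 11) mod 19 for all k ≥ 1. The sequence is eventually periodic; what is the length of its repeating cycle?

6

We have x_1 = 16,  x_2 = 6,  x_3 = 2,  x_4 = 8,  x_5 = 18,  x_6 = 3,  x_7 = 16.
Since x_7 = x_1 = 16, the sequence is periodic with period 6.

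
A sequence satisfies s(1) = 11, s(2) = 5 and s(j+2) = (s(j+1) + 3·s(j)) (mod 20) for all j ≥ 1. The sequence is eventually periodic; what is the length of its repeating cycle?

Computing terms: s(1) = 11,  s(2) = 5,  s(3) = 18,  s(4) = 13,  s(5) = 7,  s(6) = 6,  s(7) = 7,  s(8) = 5,  s(9) = 6,  s(10) = 1,  s(11) = 19,  s(12) = 2,  s(13) = 19,  s(14) = 5,  s(15) = 2,  s(16) = 17,  s(17) = 3,  s(18) = 14,  s(19) = 3,  s(20) = 5,  s(21) = 14,  s(22) = 9,  s(23) = 11,  s(24) = 18,  s(25) = 11,  s(26) = 5.
Since (s(25), s(26)) = (s(1), s(2)) = (11, 5) (two consecutive terms determine the rest), the sequence is periodic with period 24.

24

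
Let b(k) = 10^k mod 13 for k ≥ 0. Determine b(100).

b(0) = 1, b(1) = 10, b(2) = 9, b(3) = 12, b(4) = 3, b(5) = 4, b(6) = 1.
The sequence repeats with period 6.
(100 - 0) mod 6 = 4, so b(100) = b(4) = 3.

3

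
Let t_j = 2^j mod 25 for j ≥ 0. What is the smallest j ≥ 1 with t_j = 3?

We have t_0 = 1; t_1 = 2; t_2 = 4; t_3 = 8; t_4 = 16; t_5 = 7; t_6 = 14; t_7 = 3; t_8 = 6; t_9 = 12; t_{10} = 24; t_{11} = 23; t_{12} = 21; t_{13} = 17; t_{14} = 9; t_{15} = 18; t_{16} = 11; t_{17} = 22; t_{18} = 19; t_{19} = 13; t_{20} = 1.
Since t_{20} = t_0 = 1, the sequence is periodic with period 20.
The value 3 first appears (with j ≥ 1) at t_7.

7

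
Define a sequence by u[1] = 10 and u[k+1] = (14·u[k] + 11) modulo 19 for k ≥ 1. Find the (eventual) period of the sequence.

18

u[1] = 10; u[2] = 18; u[3] = 16; u[4] = 7; u[5] = 14; u[6] = 17; u[7] = 2; u[8] = 1; u[9] = 6; u[10] = 0; u[11] = 11; u[12] = 13; u[13] = 3; u[14] = 15; u[15] = 12; u[16] = 8; u[17] = 9; u[18] = 4; u[19] = 10.
Since u[19] = u[1] = 10, the sequence is periodic with period 18.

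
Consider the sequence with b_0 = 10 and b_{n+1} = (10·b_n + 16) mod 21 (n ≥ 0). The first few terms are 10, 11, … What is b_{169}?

11

We have b_0 = 10, b_1 = 11, b_2 = 0, b_3 = 16, b_4 = 8, b_5 = 12, b_6 = 10.
Since b_6 = b_0 = 10, the sequence is periodic with period 6.
(169 - 0) mod 6 = 1, so b_{169} = b_1 = 11.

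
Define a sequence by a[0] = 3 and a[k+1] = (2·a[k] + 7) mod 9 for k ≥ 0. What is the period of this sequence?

6

Computing terms: a[0] = 3; a[1] = 4; a[2] = 6; a[3] = 1; a[4] = 0; a[5] = 7; a[6] = 3.
The sequence repeats with period 6.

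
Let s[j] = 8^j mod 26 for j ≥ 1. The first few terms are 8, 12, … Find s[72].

14

Computing terms: s[1] = 8,  s[2] = 12,  s[3] = 18,  s[4] = 14,  s[5] = 8.
The sequence repeats with period 4.
So s[72] = s[1 + ((72-1) mod 4)] = s[4] = 14.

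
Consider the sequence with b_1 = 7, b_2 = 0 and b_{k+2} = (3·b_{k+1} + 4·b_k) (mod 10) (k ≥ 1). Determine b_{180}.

6

Listing terms: b_1 = 7,  b_2 = 0,  b_3 = 8,  b_4 = 4,  b_5 = 4,  b_6 = 8,  b_7 = 0,  b_8 = 2,  b_9 = 6,  b_{10} = 6,  b_{11} = 2,  b_{12} = 0,  b_{13} = 8.
Since (b_{12}, b_{13}) = (b_2, b_3) = (0, 8) (two consecutive terms determine the rest), the sequence is eventually periodic: after a pre-period of length 1 it cycles with period 10.
For k ≥ 2, b_k depends only on (k - 2) mod 10. (180 - 2) mod 10 = 8, so b_{180} = b_{10} = 6.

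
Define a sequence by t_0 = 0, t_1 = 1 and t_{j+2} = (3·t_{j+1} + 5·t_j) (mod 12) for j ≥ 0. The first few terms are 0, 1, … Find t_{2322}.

We have t_0 = 0,  t_1 = 1,  t_2 = 3,  t_3 = 2,  t_4 = 9,  t_5 = 1,  t_6 = 0,  t_7 = 5,  t_8 = 3,  t_9 = 10,  t_{10} = 9,  t_{11} = 5,  t_{12} = 0,  t_{13} = 1.
The sequence repeats with period 12.
(2322 - 0) mod 12 = 6, so t_{2322} = t_6 = 0.

0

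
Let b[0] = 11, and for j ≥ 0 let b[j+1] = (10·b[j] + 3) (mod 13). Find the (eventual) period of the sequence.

6

We have b[0] = 11,  b[1] = 9,  b[2] = 2,  b[3] = 10,  b[4] = 12,  b[5] = 6,  b[6] = 11.
Since b[6] = b[0] = 11, the sequence is periodic with period 6.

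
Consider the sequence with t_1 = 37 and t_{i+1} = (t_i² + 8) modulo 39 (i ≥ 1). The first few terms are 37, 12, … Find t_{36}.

Computing terms: t_1 = 37; t_2 = 12; t_3 = 35; t_4 = 24; t_5 = 38; t_6 = 9; t_7 = 11; t_8 = 12.
Since t_8 = t_2 = 12, the sequence is eventually periodic: after a pre-period of length 1 it cycles with period 6.
For i ≥ 2, t_i depends only on (i - 2) mod 6. (36 - 2) mod 6 = 4, so t_{36} = t_6 = 9.

9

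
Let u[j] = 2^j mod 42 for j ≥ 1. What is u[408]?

u[1] = 2; u[2] = 4; u[3] = 8; u[4] = 16; u[5] = 32; u[6] = 22; u[7] = 2.
The sequence repeats with period 6.
(408 - 1) mod 6 = 5, so u[408] = u[6] = 22.

22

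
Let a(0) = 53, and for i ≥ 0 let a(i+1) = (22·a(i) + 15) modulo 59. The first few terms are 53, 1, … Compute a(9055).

20

Listing terms: a(0) = 53,  a(1) = 1,  a(2) = 37,  a(3) = 3,  a(4) = 22,  a(5) = 27,  a(6) = 19,  a(7) = 20,  a(8) = 42,  a(9) = 54,  a(10) = 23,  a(11) = 49,  a(12) = 31,  a(13) = 48,  a(14) = 9,  a(15) = 36,  a(16) = 40,  a(17) = 10,  a(18) = 58,  a(19) = 52,  a(20) = 38,  a(21) = 25,  a(22) = 34,  a(23) = 55,  a(24) = 45,  a(25) = 2,  a(26) = 0,  a(27) = 15,  a(28) = 50,  a(29) = 53.
The sequence repeats with period 29.
So a(9055) = a(0 + ((9055-0) mod 29)) = a(7) = 20.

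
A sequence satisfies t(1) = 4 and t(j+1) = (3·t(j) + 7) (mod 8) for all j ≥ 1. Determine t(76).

7

t(1) = 4,  t(2) = 3,  t(3) = 0,  t(4) = 7,  t(5) = 4.
The sequence repeats with period 4.
So t(76) = t(1 + ((76-1) mod 4)) = t(4) = 7.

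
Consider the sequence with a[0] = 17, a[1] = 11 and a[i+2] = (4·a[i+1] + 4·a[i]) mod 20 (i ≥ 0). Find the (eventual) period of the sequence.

Computing terms: a[0] = 17, a[1] = 11, a[2] = 12, a[3] = 12, a[4] = 16, a[5] = 12, a[6] = 12.
Since (a[5], a[6]) = (a[2], a[3]) = (12, 12) (two consecutive terms determine the rest), the sequence is eventually periodic: after a pre-period of length 2 it cycles with period 3.

3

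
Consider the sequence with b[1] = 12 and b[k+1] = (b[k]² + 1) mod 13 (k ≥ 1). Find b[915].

Listing terms: b[1] = 12, b[2] = 2, b[3] = 5, b[4] = 0, b[5] = 1, b[6] = 2.
Since b[6] = b[2] = 2, the sequence is eventually periodic: after a pre-period of length 1 it cycles with period 4.
For k ≥ 2, b[k] depends only on (k - 2) mod 4. (915 - 2) mod 4 = 1, so b[915] = b[3] = 5.

5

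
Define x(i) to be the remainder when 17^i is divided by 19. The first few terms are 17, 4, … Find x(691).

Listing terms: x(1) = 17; x(2) = 4; x(3) = 11; x(4) = 16; x(5) = 6; x(6) = 7; x(7) = 5; x(8) = 9; x(9) = 1; x(10) = 17.
Since x(10) = x(1) = 17, the sequence is periodic with period 9.
(691 - 1) mod 9 = 6, so x(691) = x(7) = 5.

5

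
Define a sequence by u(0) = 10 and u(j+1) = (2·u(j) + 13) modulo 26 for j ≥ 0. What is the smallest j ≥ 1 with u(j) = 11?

9

Listing terms: u(0) = 10, u(1) = 7, u(2) = 1, u(3) = 15, u(4) = 17, u(5) = 21, u(6) = 3, u(7) = 19, u(8) = 25, u(9) = 11, u(10) = 9, u(11) = 5, u(12) = 23, u(13) = 7.
Since u(13) = u(1) = 7, the sequence is eventually periodic: after a pre-period of length 1 it cycles with period 12.
The value 11 first appears (with j ≥ 1) at u(9).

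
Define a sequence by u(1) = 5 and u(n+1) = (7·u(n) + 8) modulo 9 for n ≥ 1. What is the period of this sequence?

u(1) = 5,  u(2) = 7,  u(3) = 3,  u(4) = 2,  u(5) = 4,  u(6) = 0,  u(7) = 8,  u(8) = 1,  u(9) = 6,  u(10) = 5.
The sequence repeats with period 9.

9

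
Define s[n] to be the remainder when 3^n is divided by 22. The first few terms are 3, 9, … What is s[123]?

Computing terms: s[1] = 3,  s[2] = 9,  s[3] = 5,  s[4] = 15,  s[5] = 1,  s[6] = 3.
The sequence repeats with period 5.
So s[123] = s[1 + ((123-1) mod 5)] = s[3] = 5.

5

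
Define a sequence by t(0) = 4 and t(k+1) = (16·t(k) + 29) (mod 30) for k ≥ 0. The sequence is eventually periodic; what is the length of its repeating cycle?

15

t(0) = 4, t(1) = 3, t(2) = 17, t(3) = 1, t(4) = 15, t(5) = 29, t(6) = 13, t(7) = 27, t(8) = 11, t(9) = 25, t(10) = 9, t(11) = 23, t(12) = 7, t(13) = 21, t(14) = 5, t(15) = 19, t(16) = 3.
Since t(16) = t(1) = 3, the sequence is eventually periodic: after a pre-period of length 1 it cycles with period 15.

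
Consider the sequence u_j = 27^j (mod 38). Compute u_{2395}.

27

Listing terms: u_1 = 27; u_2 = 7; u_3 = 37; u_4 = 11; u_5 = 31; u_6 = 1; u_7 = 27.
The sequence repeats with period 6.
(2395 - 1) mod 6 = 0, so u_{2395} = u_1 = 27.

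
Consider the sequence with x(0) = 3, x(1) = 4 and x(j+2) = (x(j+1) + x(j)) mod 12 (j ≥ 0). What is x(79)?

Listing terms: x(0) = 3,  x(1) = 4,  x(2) = 7,  x(3) = 11,  x(4) = 6,  x(5) = 5,  x(6) = 11,  x(7) = 4,  x(8) = 3,  x(9) = 7,  x(10) = 10,  x(11) = 5,  x(12) = 3,  x(13) = 8,  x(14) = 11,  x(15) = 7,  x(16) = 6,  x(17) = 1,  x(18) = 7,  x(19) = 8,  x(20) = 3,  x(21) = 11,  x(22) = 2,  x(23) = 1,  x(24) = 3,  x(25) = 4.
The sequence repeats with period 24.
(79 - 0) mod 24 = 7, so x(79) = x(7) = 4.

4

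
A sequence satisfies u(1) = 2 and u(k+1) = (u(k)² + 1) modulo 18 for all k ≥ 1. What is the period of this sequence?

6

Listing terms: u(1) = 2,  u(2) = 5,  u(3) = 8,  u(4) = 11,  u(5) = 14,  u(6) = 17,  u(7) = 2.
The sequence repeats with period 6.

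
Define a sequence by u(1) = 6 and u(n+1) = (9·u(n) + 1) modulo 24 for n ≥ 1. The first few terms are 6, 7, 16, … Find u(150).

19

u(1) = 6,  u(2) = 7,  u(3) = 16,  u(4) = 1,  u(5) = 10,  u(6) = 19,  u(7) = 4,  u(8) = 13,  u(9) = 22,  u(10) = 7.
Since u(10) = u(2) = 7, the sequence is eventually periodic: after a pre-period of length 1 it cycles with period 8.
For n ≥ 2, u(n) depends only on (n - 2) mod 8. (150 - 2) mod 8 = 4, so u(150) = u(6) = 19.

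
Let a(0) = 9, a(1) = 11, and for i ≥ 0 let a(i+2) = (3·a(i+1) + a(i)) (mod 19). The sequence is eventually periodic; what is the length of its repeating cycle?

40

a(0) = 9; a(1) = 11; a(2) = 4; a(3) = 4; a(4) = 16; a(5) = 14; a(6) = 1; a(7) = 17; a(8) = 14; a(9) = 2; a(10) = 1; a(11) = 5; a(12) = 16; a(13) = 15; a(14) = 4; a(15) = 8; a(16) = 9; a(17) = 16; a(18) = 0; a(19) = 16; a(20) = 10; a(21) = 8; a(22) = 15; a(23) = 15; a(24) = 3; a(25) = 5; a(26) = 18; a(27) = 2; a(28) = 5; a(29) = 17; a(30) = 18; a(31) = 14; a(32) = 3; a(33) = 4; a(34) = 15; a(35) = 11; a(36) = 10; a(37) = 3; a(38) = 0; a(39) = 3; a(40) = 9; a(41) = 11.
Since (a(40), a(41)) = (a(0), a(1)) = (9, 11) (two consecutive terms determine the rest), the sequence is periodic with period 40.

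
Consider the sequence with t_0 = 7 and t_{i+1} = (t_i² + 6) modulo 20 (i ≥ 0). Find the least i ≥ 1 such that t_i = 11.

2

Computing terms: t_0 = 7; t_1 = 15; t_2 = 11; t_3 = 7.
Since t_3 = t_0 = 7, the sequence is periodic with period 3.
The value 11 first appears (with i ≥ 1) at t_2.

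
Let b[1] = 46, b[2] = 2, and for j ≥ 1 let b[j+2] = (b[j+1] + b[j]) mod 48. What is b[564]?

We have b[1] = 46,  b[2] = 2,  b[3] = 0,  b[4] = 2,  b[5] = 2,  b[6] = 4,  b[7] = 6,  b[8] = 10,  b[9] = 16,  b[10] = 26,  b[11] = 42,  b[12] = 20,  b[13] = 14,  b[14] = 34,  b[15] = 0,  b[16] = 34,  b[17] = 34,  b[18] = 20,  b[19] = 6,  b[20] = 26,  b[21] = 32,  b[22] = 10,  b[23] = 42,  b[24] = 4,  b[25] = 46,  b[26] = 2.
The sequence repeats with period 24.
So b[564] = b[1 + ((564-1) mod 24)] = b[12] = 20.

20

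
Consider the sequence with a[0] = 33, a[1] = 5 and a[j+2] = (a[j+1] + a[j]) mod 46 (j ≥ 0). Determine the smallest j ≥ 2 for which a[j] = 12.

44

We have a[0] = 33,  a[1] = 5,  a[2] = 38,  a[3] = 43,  a[4] = 35,  a[5] = 32,  a[6] = 21,  a[7] = 7,  a[8] = 28,  a[9] = 35,  a[10] = 17,  a[11] = 6,  a[12] = 23,  a[13] = 29,  a[14] = 6,  a[15] = 35,  a[16] = 41,  a[17] = 30,  a[18] = 25,  a[19] = 9,  a[20] = 34,  a[21] = 43,  a[22] = 31,  a[23] = 28,  a[24] = 13,  a[25] = 41,  a[26] = 8,  a[27] = 3,  a[28] = 11,  a[29] = 14,  a[30] = 25,  a[31] = 39,  a[32] = 18,  a[33] = 11,  a[34] = 29,  a[35] = 40,  a[36] = 23,  a[37] = 17,  a[38] = 40,  a[39] = 11,  a[40] = 5,  a[41] = 16,  a[42] = 21,  a[43] = 37,  a[44] = 12,  a[45] = 3,  a[46] = 15,  a[47] = 18,  a[48] = 33,  a[49] = 5.
Since (a[48], a[49]) = (a[0], a[1]) = (33, 5) (two consecutive terms determine the rest), the sequence is periodic with period 48.
The value 12 first appears (with j ≥ 2) at a[44].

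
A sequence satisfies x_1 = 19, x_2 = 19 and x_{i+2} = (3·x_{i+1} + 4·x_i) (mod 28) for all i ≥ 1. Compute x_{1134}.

Listing terms: x_1 = 19, x_2 = 19, x_3 = 21, x_4 = 27, x_5 = 25, x_6 = 15, x_7 = 5, x_8 = 19, x_9 = 21.
Since (x_8, x_9) = (x_2, x_3) = (19, 21) (two consecutive terms determine the rest), the sequence is eventually periodic: after a pre-period of length 1 it cycles with period 6.
For i ≥ 2, x_i depends only on (i - 2) mod 6. (1134 - 2) mod 6 = 4, so x_{1134} = x_6 = 15.

15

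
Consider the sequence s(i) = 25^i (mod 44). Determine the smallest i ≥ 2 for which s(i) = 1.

5

Computing terms: s(1) = 25, s(2) = 9, s(3) = 5, s(4) = 37, s(5) = 1, s(6) = 25.
The sequence repeats with period 5.
The value 1 first appears (with i ≥ 2) at s(5).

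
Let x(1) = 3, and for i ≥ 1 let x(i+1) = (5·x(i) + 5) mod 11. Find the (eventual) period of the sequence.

5

Computing terms: x(1) = 3; x(2) = 9; x(3) = 6; x(4) = 2; x(5) = 4; x(6) = 3.
Since x(6) = x(1) = 3, the sequence is periodic with period 5.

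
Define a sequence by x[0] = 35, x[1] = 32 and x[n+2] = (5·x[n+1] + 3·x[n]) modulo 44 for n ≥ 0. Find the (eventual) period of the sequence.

30

Computing terms: x[0] = 35, x[1] = 32, x[2] = 1, x[3] = 13, x[4] = 24, x[5] = 27, x[6] = 31, x[7] = 16, x[8] = 41, x[9] = 33, x[10] = 24, x[11] = 43, x[12] = 23, x[13] = 24, x[14] = 13, x[15] = 5, x[16] = 20, x[17] = 27, x[18] = 19, x[19] = 0, x[20] = 13, x[21] = 21, x[22] = 12, x[23] = 35, x[24] = 35, x[25] = 16, x[26] = 9, x[27] = 5, x[28] = 8, x[29] = 11, x[30] = 35, x[31] = 32.
Since (x[30], x[31]) = (x[0], x[1]) = (35, 32) (two consecutive terms determine the rest), the sequence is periodic with period 30.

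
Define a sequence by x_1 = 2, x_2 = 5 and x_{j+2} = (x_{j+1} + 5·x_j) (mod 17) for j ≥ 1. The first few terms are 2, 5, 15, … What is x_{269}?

x_1 = 2,  x_2 = 5,  x_3 = 15,  x_4 = 6,  x_5 = 13,  x_6 = 9,  x_7 = 6,  x_8 = 0,  x_9 = 13,  x_{10} = 13,  x_{11} = 10,  x_{12} = 7,  x_{13} = 6,  x_{14} = 7,  x_{15} = 3,  x_{16} = 4,  x_{17} = 2,  x_{18} = 5.
The sequence repeats with period 16.
(269 - 1) mod 16 = 12, so x_{269} = x_{13} = 6.

6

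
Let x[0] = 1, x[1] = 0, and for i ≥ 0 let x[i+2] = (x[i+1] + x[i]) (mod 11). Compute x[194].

x[0] = 1; x[1] = 0; x[2] = 1; x[3] = 1; x[4] = 2; x[5] = 3; x[6] = 5; x[7] = 8; x[8] = 2; x[9] = 10; x[10] = 1; x[11] = 0.
The sequence repeats with period 10.
(194 - 0) mod 10 = 4, so x[194] = x[4] = 2.

2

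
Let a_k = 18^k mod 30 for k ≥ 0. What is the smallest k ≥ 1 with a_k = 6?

4

Computing terms: a_0 = 1,  a_1 = 18,  a_2 = 24,  a_3 = 12,  a_4 = 6,  a_5 = 18.
Since a_5 = a_1 = 18, the sequence is eventually periodic: after a pre-period of length 1 it cycles with period 4.
The value 6 first appears (with k ≥ 1) at a_4.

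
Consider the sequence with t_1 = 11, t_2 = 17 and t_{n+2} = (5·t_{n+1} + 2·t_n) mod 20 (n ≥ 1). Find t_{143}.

Computing terms: t_1 = 11,  t_2 = 17,  t_3 = 7,  t_4 = 9,  t_5 = 19,  t_6 = 13,  t_7 = 3,  t_8 = 1,  t_9 = 11,  t_{10} = 17.
The sequence repeats with period 8.
(143 - 1) mod 8 = 6, so t_{143} = t_7 = 3.

3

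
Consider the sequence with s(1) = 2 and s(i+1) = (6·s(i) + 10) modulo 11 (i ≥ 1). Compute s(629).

Listing terms: s(1) = 2, s(2) = 0, s(3) = 10, s(4) = 4, s(5) = 1, s(6) = 5, s(7) = 7, s(8) = 8, s(9) = 3, s(10) = 6, s(11) = 2.
The sequence repeats with period 10.
So s(629) = s(1 + ((629-1) mod 10)) = s(9) = 3.

3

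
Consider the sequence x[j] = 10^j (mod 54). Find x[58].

x[0] = 1, x[1] = 10, x[2] = 46, x[3] = 28, x[4] = 10.
Since x[4] = x[1] = 10, the sequence is eventually periodic: after a pre-period of length 1 it cycles with period 3.
For j ≥ 1, x[j] depends only on (j - 1) mod 3. (58 - 1) mod 3 = 0, so x[58] = x[1] = 10.

10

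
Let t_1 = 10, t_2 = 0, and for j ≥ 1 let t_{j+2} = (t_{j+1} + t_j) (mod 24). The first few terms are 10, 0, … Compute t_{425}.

4

Listing terms: t_1 = 10,  t_2 = 0,  t_3 = 10,  t_4 = 10,  t_5 = 20,  t_6 = 6,  t_7 = 2,  t_8 = 8,  t_9 = 10,  t_{10} = 18,  t_{11} = 4,  t_{12} = 22,  t_{13} = 2,  t_{14} = 0,  t_{15} = 2,  t_{16} = 2,  t_{17} = 4,  t_{18} = 6,  t_{19} = 10,  t_{20} = 16,  t_{21} = 2,  t_{22} = 18,  t_{23} = 20,  t_{24} = 14,  t_{25} = 10,  t_{26} = 0.
The sequence repeats with period 24.
(425 - 1) mod 24 = 16, so t_{425} = t_{17} = 4.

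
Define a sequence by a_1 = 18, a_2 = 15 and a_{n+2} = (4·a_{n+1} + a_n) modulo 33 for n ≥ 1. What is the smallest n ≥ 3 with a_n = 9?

10

Computing terms: a_1 = 18; a_2 = 15; a_3 = 12; a_4 = 30; a_5 = 0; a_6 = 30; a_7 = 21; a_8 = 15; a_9 = 15; a_{10} = 9; a_{11} = 18; a_{12} = 15.
The sequence repeats with period 10.
The value 9 first appears (with n ≥ 3) at a_{10}.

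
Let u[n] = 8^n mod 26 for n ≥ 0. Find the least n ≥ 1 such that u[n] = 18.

3

Listing terms: u[0] = 1; u[1] = 8; u[2] = 12; u[3] = 18; u[4] = 14; u[5] = 8.
Since u[5] = u[1] = 8, the sequence is eventually periodic: after a pre-period of length 1 it cycles with period 4.
The value 18 first appears (with n ≥ 1) at u[3].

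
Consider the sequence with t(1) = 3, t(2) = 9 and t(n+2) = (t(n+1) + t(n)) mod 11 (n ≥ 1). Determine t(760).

Listing terms: t(1) = 3, t(2) = 9, t(3) = 1, t(4) = 10, t(5) = 0, t(6) = 10, t(7) = 10, t(8) = 9, t(9) = 8, t(10) = 6, t(11) = 3, t(12) = 9.
The sequence repeats with period 10.
(760 - 1) mod 10 = 9, so t(760) = t(10) = 6.

6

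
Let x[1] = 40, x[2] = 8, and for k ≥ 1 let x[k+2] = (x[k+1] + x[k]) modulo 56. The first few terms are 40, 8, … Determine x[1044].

We have x[1] = 40,  x[2] = 8,  x[3] = 48,  x[4] = 0,  x[5] = 48,  x[6] = 48,  x[7] = 40,  x[8] = 32,  x[9] = 16,  x[10] = 48,  x[11] = 8,  x[12] = 0,  x[13] = 8,  x[14] = 8,  x[15] = 16,  x[16] = 24,  x[17] = 40,  x[18] = 8.
Since (x[17], x[18]) = (x[1], x[2]) = (40, 8) (two consecutive terms determine the rest), the sequence is periodic with period 16.
(1044 - 1) mod 16 = 3, so x[1044] = x[4] = 0.

0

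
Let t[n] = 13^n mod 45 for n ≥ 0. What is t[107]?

7

Computing terms: t[0] = 1; t[1] = 13; t[2] = 34; t[3] = 37; t[4] = 31; t[5] = 43; t[6] = 19; t[7] = 22; t[8] = 16; t[9] = 28; t[10] = 4; t[11] = 7; t[12] = 1.
The sequence repeats with period 12.
So t[107] = t[0 + ((107-0) mod 12)] = t[11] = 7.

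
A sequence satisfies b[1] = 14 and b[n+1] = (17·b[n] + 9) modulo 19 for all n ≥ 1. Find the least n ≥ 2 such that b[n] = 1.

8

We have b[1] = 14,  b[2] = 0,  b[3] = 9,  b[4] = 10,  b[5] = 8,  b[6] = 12,  b[7] = 4,  b[8] = 1,  b[9] = 7,  b[10] = 14.
Since b[10] = b[1] = 14, the sequence is periodic with period 9.
The value 1 first appears (with n ≥ 2) at b[8].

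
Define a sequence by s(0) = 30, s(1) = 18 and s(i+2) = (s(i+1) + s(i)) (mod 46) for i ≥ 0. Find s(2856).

We have s(0) = 30; s(1) = 18; s(2) = 2; s(3) = 20; s(4) = 22; s(5) = 42; s(6) = 18; s(7) = 14; s(8) = 32; s(9) = 0; s(10) = 32; s(11) = 32; s(12) = 18; s(13) = 4; s(14) = 22; s(15) = 26; s(16) = 2; s(17) = 28; s(18) = 30; s(19) = 12; s(20) = 42; s(21) = 8; s(22) = 4; s(23) = 12; s(24) = 16; s(25) = 28; s(26) = 44; s(27) = 26; s(28) = 24; s(29) = 4; s(30) = 28; s(31) = 32; s(32) = 14; s(33) = 0; s(34) = 14; s(35) = 14; s(36) = 28; s(37) = 42; s(38) = 24; s(39) = 20; s(40) = 44; s(41) = 18; s(42) = 16; s(43) = 34; s(44) = 4; s(45) = 38; s(46) = 42; s(47) = 34; s(48) = 30; s(49) = 18.
The sequence repeats with period 48.
(2856 - 0) mod 48 = 24, so s(2856) = s(24) = 16.

16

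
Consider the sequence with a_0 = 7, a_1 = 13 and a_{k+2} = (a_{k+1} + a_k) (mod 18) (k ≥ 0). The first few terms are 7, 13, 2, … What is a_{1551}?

3

a_0 = 7,  a_1 = 13,  a_2 = 2,  a_3 = 15,  a_4 = 17,  a_5 = 14,  a_6 = 13,  a_7 = 9,  a_8 = 4,  a_9 = 13,  a_{10} = 17,  a_{11} = 12,  a_{12} = 11,  a_{13} = 5,  a_{14} = 16,  a_{15} = 3,  a_{16} = 1,  a_{17} = 4,  a_{18} = 5,  a_{19} = 9,  a_{20} = 14,  a_{21} = 5,  a_{22} = 1,  a_{23} = 6,  a_{24} = 7,  a_{25} = 13.
The sequence repeats with period 24.
So a_{1551} = a_{0 + ((1551-0) mod 24)} = a_{15} = 3.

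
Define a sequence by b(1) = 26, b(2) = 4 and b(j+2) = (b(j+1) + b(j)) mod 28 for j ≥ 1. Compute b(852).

6

Computing terms: b(1) = 26; b(2) = 4; b(3) = 2; b(4) = 6; b(5) = 8; b(6) = 14; b(7) = 22; b(8) = 8; b(9) = 2; b(10) = 10; b(11) = 12; b(12) = 22; b(13) = 6; b(14) = 0; b(15) = 6; b(16) = 6; b(17) = 12; b(18) = 18; b(19) = 2; b(20) = 20; b(21) = 22; b(22) = 14; b(23) = 8; b(24) = 22; b(25) = 2; b(26) = 24; b(27) = 26; b(28) = 22; b(29) = 20; b(30) = 14; b(31) = 6; b(32) = 20; b(33) = 26; b(34) = 18; b(35) = 16; b(36) = 6; b(37) = 22; b(38) = 0; b(39) = 22; b(40) = 22; b(41) = 16; b(42) = 10; b(43) = 26; b(44) = 8; b(45) = 6; b(46) = 14; b(47) = 20; b(48) = 6; b(49) = 26; b(50) = 4.
The sequence repeats with period 48.
So b(852) = b(1 + ((852-1) mod 48)) = b(36) = 6.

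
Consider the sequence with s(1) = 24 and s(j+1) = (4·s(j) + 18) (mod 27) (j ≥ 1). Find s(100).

24

Listing terms: s(1) = 24; s(2) = 6; s(3) = 15; s(4) = 24.
Since s(4) = s(1) = 24, the sequence is periodic with period 3.
(100 - 1) mod 3 = 0, so s(100) = s(1) = 24.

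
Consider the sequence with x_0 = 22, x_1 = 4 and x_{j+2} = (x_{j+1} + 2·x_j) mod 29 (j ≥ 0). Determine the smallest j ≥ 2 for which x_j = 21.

13

Computing terms: x_0 = 22, x_1 = 4, x_2 = 19, x_3 = 27, x_4 = 7, x_5 = 3, x_6 = 17, x_7 = 23, x_8 = 28, x_9 = 16, x_{10} = 14, x_{11} = 17, x_{12} = 16, x_{13} = 21, x_{14} = 24, x_{15} = 8, x_{16} = 27, x_{17} = 14, x_{18} = 10, x_{19} = 9, x_{20} = 0, x_{21} = 18, x_{22} = 18, x_{23} = 25, x_{24} = 3, x_{25} = 24, x_{26} = 1, x_{27} = 20, x_{28} = 22, x_{29} = 4.
The sequence repeats with period 28.
The value 21 first appears (with j ≥ 2) at x_{13}.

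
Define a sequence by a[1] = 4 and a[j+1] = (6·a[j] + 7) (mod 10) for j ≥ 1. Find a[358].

We have a[1] = 4, a[2] = 1, a[3] = 3, a[4] = 5, a[5] = 7, a[6] = 9, a[7] = 1.
Since a[7] = a[2] = 1, the sequence is eventually periodic: after a pre-period of length 1 it cycles with period 5.
For j ≥ 2, a[j] depends only on (j - 2) mod 5. (358 - 2) mod 5 = 1, so a[358] = a[3] = 3.

3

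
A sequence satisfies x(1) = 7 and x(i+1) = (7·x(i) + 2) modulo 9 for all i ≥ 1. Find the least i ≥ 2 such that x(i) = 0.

x(1) = 7,  x(2) = 6,  x(3) = 8,  x(4) = 4,  x(5) = 3,  x(6) = 5,  x(7) = 1,  x(8) = 0,  x(9) = 2,  x(10) = 7.
Since x(10) = x(1) = 7, the sequence is periodic with period 9.
The value 0 first appears (with i ≥ 2) at x(8).

8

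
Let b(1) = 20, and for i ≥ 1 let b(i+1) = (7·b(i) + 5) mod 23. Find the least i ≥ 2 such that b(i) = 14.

15

Computing terms: b(1) = 20,  b(2) = 7,  b(3) = 8,  b(4) = 15,  b(5) = 18,  b(6) = 16,  b(7) = 2,  b(8) = 19,  b(9) = 0,  b(10) = 5,  b(11) = 17,  b(12) = 9,  b(13) = 22,  b(14) = 21,  b(15) = 14,  b(16) = 11,  b(17) = 13,  b(18) = 4,  b(19) = 10,  b(20) = 6,  b(21) = 1,  b(22) = 12,  b(23) = 20.
Since b(23) = b(1) = 20, the sequence is periodic with period 22.
The value 14 first appears (with i ≥ 2) at b(15).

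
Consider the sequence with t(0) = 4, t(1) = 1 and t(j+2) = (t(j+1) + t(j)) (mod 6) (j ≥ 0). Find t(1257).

4

Listing terms: t(0) = 4; t(1) = 1; t(2) = 5; t(3) = 0; t(4) = 5; t(5) = 5; t(6) = 4; t(7) = 3; t(8) = 1; t(9) = 4; t(10) = 5; t(11) = 3; t(12) = 2; t(13) = 5; t(14) = 1; t(15) = 0; t(16) = 1; t(17) = 1; t(18) = 2; t(19) = 3; t(20) = 5; t(21) = 2; t(22) = 1; t(23) = 3; t(24) = 4; t(25) = 1.
The sequence repeats with period 24.
So t(1257) = t(0 + ((1257-0) mod 24)) = t(9) = 4.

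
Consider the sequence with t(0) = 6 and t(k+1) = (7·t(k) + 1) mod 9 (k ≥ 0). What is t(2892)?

t(0) = 6,  t(1) = 7,  t(2) = 5,  t(3) = 0,  t(4) = 1,  t(5) = 8,  t(6) = 3,  t(7) = 4,  t(8) = 2,  t(9) = 6.
Since t(9) = t(0) = 6, the sequence is periodic with period 9.
(2892 - 0) mod 9 = 3, so t(2892) = t(3) = 0.

0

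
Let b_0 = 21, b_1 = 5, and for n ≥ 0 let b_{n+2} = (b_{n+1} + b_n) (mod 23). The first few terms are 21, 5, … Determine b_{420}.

Computing terms: b_0 = 21,  b_1 = 5,  b_2 = 3,  b_3 = 8,  b_4 = 11,  b_5 = 19,  b_6 = 7,  b_7 = 3,  b_8 = 10,  b_9 = 13,  b_{10} = 0,  b_{11} = 13,  b_{12} = 13,  b_{13} = 3,  b_{14} = 16,  b_{15} = 19,  b_{16} = 12,  b_{17} = 8,  b_{18} = 20,  b_{19} = 5,  b_{20} = 2,  b_{21} = 7,  b_{22} = 9,  b_{23} = 16,  b_{24} = 2,  b_{25} = 18,  b_{26} = 20,  b_{27} = 15,  b_{28} = 12,  b_{29} = 4,  b_{30} = 16,  b_{31} = 20,  b_{32} = 13,  b_{33} = 10,  b_{34} = 0,  b_{35} = 10,  b_{36} = 10,  b_{37} = 20,  b_{38} = 7,  b_{39} = 4,  b_{40} = 11,  b_{41} = 15,  b_{42} = 3,  b_{43} = 18,  b_{44} = 21,  b_{45} = 16,  b_{46} = 14,  b_{47} = 7,  b_{48} = 21,  b_{49} = 5.
The sequence repeats with period 48.
So b_{420} = b_{0 + ((420-0) mod 48)} = b_{36} = 10.

10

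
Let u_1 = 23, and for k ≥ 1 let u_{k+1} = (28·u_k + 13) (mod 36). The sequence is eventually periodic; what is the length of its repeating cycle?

9

Computing terms: u_1 = 23; u_2 = 9; u_3 = 13; u_4 = 17; u_5 = 21; u_6 = 25; u_7 = 29; u_8 = 33; u_9 = 1; u_{10} = 5; u_{11} = 9.
Since u_{11} = u_2 = 9, the sequence is eventually periodic: after a pre-period of length 1 it cycles with period 9.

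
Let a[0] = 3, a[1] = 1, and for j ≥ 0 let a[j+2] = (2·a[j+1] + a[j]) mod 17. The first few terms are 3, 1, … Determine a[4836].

10

We have a[0] = 3,  a[1] = 1,  a[2] = 5,  a[3] = 11,  a[4] = 10,  a[5] = 14,  a[6] = 4,  a[7] = 5,  a[8] = 14,  a[9] = 16,  a[10] = 12,  a[11] = 6,  a[12] = 7,  a[13] = 3,  a[14] = 13,  a[15] = 12,  a[16] = 3,  a[17] = 1.
The sequence repeats with period 16.
So a[4836] = a[0 + ((4836-0) mod 16)] = a[4] = 10.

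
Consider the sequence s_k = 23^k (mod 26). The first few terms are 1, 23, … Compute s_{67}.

Listing terms: s_0 = 1, s_1 = 23, s_2 = 9, s_3 = 25, s_4 = 3, s_5 = 17, s_6 = 1.
The sequence repeats with period 6.
(67 - 0) mod 6 = 1, so s_{67} = s_1 = 23.

23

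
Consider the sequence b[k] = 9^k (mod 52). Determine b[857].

29

We have b[1] = 9, b[2] = 29, b[3] = 1, b[4] = 9.
Since b[4] = b[1] = 9, the sequence is periodic with period 3.
So b[857] = b[1 + ((857-1) mod 3)] = b[2] = 29.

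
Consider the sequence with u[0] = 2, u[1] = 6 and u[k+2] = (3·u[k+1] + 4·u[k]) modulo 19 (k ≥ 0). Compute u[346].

Listing terms: u[0] = 2, u[1] = 6, u[2] = 7, u[3] = 7, u[4] = 11, u[5] = 4, u[6] = 18, u[7] = 13, u[8] = 16, u[9] = 5, u[10] = 3, u[11] = 10, u[12] = 4, u[13] = 14, u[14] = 1, u[15] = 2, u[16] = 10, u[17] = 0, u[18] = 2, u[19] = 6.
Since (u[18], u[19]) = (u[0], u[1]) = (2, 6) (two consecutive terms determine the rest), the sequence is periodic with period 18.
(346 - 0) mod 18 = 4, so u[346] = u[4] = 11.

11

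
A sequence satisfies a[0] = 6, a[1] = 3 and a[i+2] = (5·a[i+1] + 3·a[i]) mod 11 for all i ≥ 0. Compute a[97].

Computing terms: a[0] = 6, a[1] = 3, a[2] = 0, a[3] = 9, a[4] = 1, a[5] = 10, a[6] = 9, a[7] = 9, a[8] = 6, a[9] = 2, a[10] = 6, a[11] = 3.
The sequence repeats with period 10.
(97 - 0) mod 10 = 7, so a[97] = a[7] = 9.

9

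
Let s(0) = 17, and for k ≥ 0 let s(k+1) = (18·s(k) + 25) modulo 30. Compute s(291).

19

Listing terms: s(0) = 17; s(1) = 1; s(2) = 13; s(3) = 19; s(4) = 7; s(5) = 1.
Since s(5) = s(1) = 1, the sequence is eventually periodic: after a pre-period of length 1 it cycles with period 4.
For k ≥ 1, s(k) depends only on (k - 1) mod 4. (291 - 1) mod 4 = 2, so s(291) = s(3) = 19.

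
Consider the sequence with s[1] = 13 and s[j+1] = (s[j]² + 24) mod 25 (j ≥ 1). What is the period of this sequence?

Listing terms: s[1] = 13, s[2] = 18, s[3] = 23, s[4] = 3, s[5] = 8, s[6] = 13.
Since s[6] = s[1] = 13, the sequence is periodic with period 5.

5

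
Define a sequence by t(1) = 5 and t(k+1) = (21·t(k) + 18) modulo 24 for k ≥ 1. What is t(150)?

3

We have t(1) = 5,  t(2) = 3,  t(3) = 9,  t(4) = 15,  t(5) = 21,  t(6) = 3.
Since t(6) = t(2) = 3, the sequence is eventually periodic: after a pre-period of length 1 it cycles with period 4.
For k ≥ 2, t(k) depends only on (k - 2) mod 4. (150 - 2) mod 4 = 0, so t(150) = t(2) = 3.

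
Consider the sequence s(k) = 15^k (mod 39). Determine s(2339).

We have s(0) = 1; s(1) = 15; s(2) = 30; s(3) = 21; s(4) = 3; s(5) = 6; s(6) = 12; s(7) = 24; s(8) = 9; s(9) = 18; s(10) = 36; s(11) = 33; s(12) = 27; s(13) = 15.
Since s(13) = s(1) = 15, the sequence is eventually periodic: after a pre-period of length 1 it cycles with period 12.
For k ≥ 1, s(k) depends only on (k - 1) mod 12. (2339 - 1) mod 12 = 10, so s(2339) = s(11) = 33.

33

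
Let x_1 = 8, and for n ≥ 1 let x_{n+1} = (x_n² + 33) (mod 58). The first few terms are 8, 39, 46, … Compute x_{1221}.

We have x_1 = 8,  x_2 = 39,  x_3 = 46,  x_4 = 3,  x_5 = 42,  x_6 = 57,  x_7 = 34,  x_8 = 29,  x_9 = 4,  x_{10} = 49,  x_{11} = 56,  x_{12} = 37,  x_{13} = 10,  x_{14} = 17,  x_{15} = 32,  x_{16} = 13,  x_{17} = 28,  x_{18} = 5,  x_{19} = 0,  x_{20} = 33,  x_{21} = 20,  x_{22} = 27,  x_{23} = 8.
The sequence repeats with period 22.
(1221 - 1) mod 22 = 10, so x_{1221} = x_{11} = 56.

56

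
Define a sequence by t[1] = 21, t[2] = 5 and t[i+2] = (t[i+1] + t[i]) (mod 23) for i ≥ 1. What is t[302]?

3

Computing terms: t[1] = 21,  t[2] = 5,  t[3] = 3,  t[4] = 8,  t[5] = 11,  t[6] = 19,  t[7] = 7,  t[8] = 3,  t[9] = 10,  t[10] = 13,  t[11] = 0,  t[12] = 13,  t[13] = 13,  t[14] = 3,  t[15] = 16,  t[16] = 19,  t[17] = 12,  t[18] = 8,  t[19] = 20,  t[20] = 5,  t[21] = 2,  t[22] = 7,  t[23] = 9,  t[24] = 16,  t[25] = 2,  t[26] = 18,  t[27] = 20,  t[28] = 15,  t[29] = 12,  t[30] = 4,  t[31] = 16,  t[32] = 20,  t[33] = 13,  t[34] = 10,  t[35] = 0,  t[36] = 10,  t[37] = 10,  t[38] = 20,  t[39] = 7,  t[40] = 4,  t[41] = 11,  t[42] = 15,  t[43] = 3,  t[44] = 18,  t[45] = 21,  t[46] = 16,  t[47] = 14,  t[48] = 7,  t[49] = 21,  t[50] = 5.
The sequence repeats with period 48.
So t[302] = t[1 + ((302-1) mod 48)] = t[14] = 3.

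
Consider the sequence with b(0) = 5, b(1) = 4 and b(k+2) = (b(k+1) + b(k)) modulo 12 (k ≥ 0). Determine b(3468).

Listing terms: b(0) = 5, b(1) = 4, b(2) = 9, b(3) = 1, b(4) = 10, b(5) = 11, b(6) = 9, b(7) = 8, b(8) = 5, b(9) = 1, b(10) = 6, b(11) = 7, b(12) = 1, b(13) = 8, b(14) = 9, b(15) = 5, b(16) = 2, b(17) = 7, b(18) = 9, b(19) = 4, b(20) = 1, b(21) = 5, b(22) = 6, b(23) = 11, b(24) = 5, b(25) = 4.
The sequence repeats with period 24.
So b(3468) = b(0 + ((3468-0) mod 24)) = b(12) = 1.

1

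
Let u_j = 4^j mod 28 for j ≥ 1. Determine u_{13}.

4

u_1 = 4,  u_2 = 16,  u_3 = 8,  u_4 = 4.
Since u_4 = u_1 = 4, the sequence is periodic with period 3.
So u_{13} = u_{1 + ((13-1) mod 3)} = u_1 = 4.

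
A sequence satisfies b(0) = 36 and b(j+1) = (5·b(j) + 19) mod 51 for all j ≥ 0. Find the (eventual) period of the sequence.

We have b(0) = 36,  b(1) = 46,  b(2) = 45,  b(3) = 40,  b(4) = 15,  b(5) = 43,  b(6) = 30,  b(7) = 16,  b(8) = 48,  b(9) = 4,  b(10) = 39,  b(11) = 10,  b(12) = 18,  b(13) = 7,  b(14) = 3,  b(15) = 34,  b(16) = 36.
Since b(16) = b(0) = 36, the sequence is periodic with period 16.

16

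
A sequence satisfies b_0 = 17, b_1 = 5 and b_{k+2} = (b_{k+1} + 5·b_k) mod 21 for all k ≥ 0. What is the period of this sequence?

Listing terms: b_0 = 17; b_1 = 5; b_2 = 6; b_3 = 10; b_4 = 19; b_5 = 6; b_6 = 17; b_7 = 5.
Since (b_6, b_7) = (b_0, b_1) = (17, 5) (two consecutive terms determine the rest), the sequence is periodic with period 6.

6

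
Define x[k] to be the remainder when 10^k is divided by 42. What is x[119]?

We have x[1] = 10,  x[2] = 16,  x[3] = 34,  x[4] = 4,  x[5] = 40,  x[6] = 22,  x[7] = 10.
Since x[7] = x[1] = 10, the sequence is periodic with period 6.
So x[119] = x[1 + ((119-1) mod 6)] = x[5] = 40.

40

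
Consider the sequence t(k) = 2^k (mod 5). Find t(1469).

2

t(0) = 1, t(1) = 2, t(2) = 4, t(3) = 3, t(4) = 1.
The sequence repeats with period 4.
(1469 - 0) mod 4 = 1, so t(1469) = t(1) = 2.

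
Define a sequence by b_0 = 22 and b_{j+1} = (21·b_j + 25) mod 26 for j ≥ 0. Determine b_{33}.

19

Listing terms: b_0 = 22,  b_1 = 19,  b_2 = 8,  b_3 = 11,  b_4 = 22.
The sequence repeats with period 4.
So b_{33} = b_{0 + ((33-0) mod 4)} = b_1 = 19.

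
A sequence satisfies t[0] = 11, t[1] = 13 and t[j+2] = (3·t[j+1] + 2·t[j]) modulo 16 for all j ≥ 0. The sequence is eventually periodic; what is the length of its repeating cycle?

4

We have t[0] = 11; t[1] = 13; t[2] = 13; t[3] = 1; t[4] = 13; t[5] = 9; t[6] = 5; t[7] = 1; t[8] = 13.
Since (t[7], t[8]) = (t[3], t[4]) = (1, 13) (two consecutive terms determine the rest), the sequence is eventually periodic: after a pre-period of length 3 it cycles with period 4.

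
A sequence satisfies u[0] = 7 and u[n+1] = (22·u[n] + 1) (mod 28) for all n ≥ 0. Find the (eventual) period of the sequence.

u[0] = 7; u[1] = 15; u[2] = 23; u[3] = 3; u[4] = 11; u[5] = 19; u[6] = 27; u[7] = 7.
Since u[7] = u[0] = 7, the sequence is periodic with period 7.

7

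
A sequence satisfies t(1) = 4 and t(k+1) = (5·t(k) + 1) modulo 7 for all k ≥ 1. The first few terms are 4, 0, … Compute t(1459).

Listing terms: t(1) = 4,  t(2) = 0,  t(3) = 1,  t(4) = 6,  t(5) = 3,  t(6) = 2,  t(7) = 4.
Since t(7) = t(1) = 4, the sequence is periodic with period 6.
(1459 - 1) mod 6 = 0, so t(1459) = t(1) = 4.

4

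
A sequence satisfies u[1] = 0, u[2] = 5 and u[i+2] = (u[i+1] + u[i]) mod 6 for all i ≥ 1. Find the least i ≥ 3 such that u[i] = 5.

Listing terms: u[1] = 0; u[2] = 5; u[3] = 5; u[4] = 4; u[5] = 3; u[6] = 1; u[7] = 4; u[8] = 5; u[9] = 3; u[10] = 2; u[11] = 5; u[12] = 1; u[13] = 0; u[14] = 1; u[15] = 1; u[16] = 2; u[17] = 3; u[18] = 5; u[19] = 2; u[20] = 1; u[21] = 3; u[22] = 4; u[23] = 1; u[24] = 5; u[25] = 0; u[26] = 5.
Since (u[25], u[26]) = (u[1], u[2]) = (0, 5) (two consecutive terms determine the rest), the sequence is periodic with period 24.
The value 5 first appears (with i ≥ 3) at u[3].

3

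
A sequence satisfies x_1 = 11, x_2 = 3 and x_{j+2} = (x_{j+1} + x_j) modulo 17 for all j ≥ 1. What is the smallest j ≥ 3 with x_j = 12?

11

Computing terms: x_1 = 11; x_2 = 3; x_3 = 14; x_4 = 0; x_5 = 14; x_6 = 14; x_7 = 11; x_8 = 8; x_9 = 2; x_{10} = 10; x_{11} = 12; x_{12} = 5; x_{13} = 0; x_{14} = 5; x_{15} = 5; x_{16} = 10; x_{17} = 15; x_{18} = 8; x_{19} = 6; x_{20} = 14; x_{21} = 3; x_{22} = 0; x_{23} = 3; x_{24} = 3; x_{25} = 6; x_{26} = 9; x_{27} = 15; x_{28} = 7; x_{29} = 5; x_{30} = 12; x_{31} = 0; x_{32} = 12; x_{33} = 12; x_{34} = 7; x_{35} = 2; x_{36} = 9; x_{37} = 11; x_{38} = 3.
Since (x_{37}, x_{38}) = (x_1, x_2) = (11, 3) (two consecutive terms determine the rest), the sequence is periodic with period 36.
The value 12 first appears (with j ≥ 3) at x_{11}.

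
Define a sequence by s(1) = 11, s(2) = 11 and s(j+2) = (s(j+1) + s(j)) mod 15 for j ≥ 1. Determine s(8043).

s(1) = 11, s(2) = 11, s(3) = 7, s(4) = 3, s(5) = 10, s(6) = 13, s(7) = 8, s(8) = 6, s(9) = 14, s(10) = 5, s(11) = 4, s(12) = 9, s(13) = 13, s(14) = 7, s(15) = 5, s(16) = 12, s(17) = 2, s(18) = 14, s(19) = 1, s(20) = 0, s(21) = 1, s(22) = 1, s(23) = 2, s(24) = 3, s(25) = 5, s(26) = 8, s(27) = 13, s(28) = 6, s(29) = 4, s(30) = 10, s(31) = 14, s(32) = 9, s(33) = 8, s(34) = 2, s(35) = 10, s(36) = 12, s(37) = 7, s(38) = 4, s(39) = 11, s(40) = 0, s(41) = 11, s(42) = 11.
Since (s(41), s(42)) = (s(1), s(2)) = (11, 11) (two consecutive terms determine the rest), the sequence is periodic with period 40.
So s(8043) = s(1 + ((8043-1) mod 40)) = s(3) = 7.

7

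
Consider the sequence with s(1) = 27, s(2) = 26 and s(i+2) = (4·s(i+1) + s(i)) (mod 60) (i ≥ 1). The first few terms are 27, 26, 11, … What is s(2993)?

Listing terms: s(1) = 27, s(2) = 26, s(3) = 11, s(4) = 10, s(5) = 51, s(6) = 34, s(7) = 7, s(8) = 2, s(9) = 15, s(10) = 2, s(11) = 23, s(12) = 34, s(13) = 39, s(14) = 10, s(15) = 19, s(16) = 26, s(17) = 3, s(18) = 38, s(19) = 35, s(20) = 58, s(21) = 27, s(22) = 46, s(23) = 31, s(24) = 50, s(25) = 51, s(26) = 14, s(27) = 47, s(28) = 22, s(29) = 15, s(30) = 22, s(31) = 43, s(32) = 14, s(33) = 39, s(34) = 50, s(35) = 59, s(36) = 46, s(37) = 3, s(38) = 58, s(39) = 55, s(40) = 38, s(41) = 27, s(42) = 26.
The sequence repeats with period 40.
(2993 - 1) mod 40 = 32, so s(2993) = s(33) = 39.

39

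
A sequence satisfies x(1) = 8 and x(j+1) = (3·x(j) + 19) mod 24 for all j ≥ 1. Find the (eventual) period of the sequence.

4

We have x(1) = 8; x(2) = 19; x(3) = 4; x(4) = 7; x(5) = 16; x(6) = 19.
Since x(6) = x(2) = 19, the sequence is eventually periodic: after a pre-period of length 1 it cycles with period 4.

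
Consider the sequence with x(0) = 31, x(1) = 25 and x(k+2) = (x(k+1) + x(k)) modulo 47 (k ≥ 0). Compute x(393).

44

We have x(0) = 31; x(1) = 25; x(2) = 9; x(3) = 34; x(4) = 43; x(5) = 30; x(6) = 26; x(7) = 9; x(8) = 35; x(9) = 44; x(10) = 32; x(11) = 29; x(12) = 14; x(13) = 43; x(14) = 10; x(15) = 6; x(16) = 16; x(17) = 22; x(18) = 38; x(19) = 13; x(20) = 4; x(21) = 17; x(22) = 21; x(23) = 38; x(24) = 12; x(25) = 3; x(26) = 15; x(27) = 18; x(28) = 33; x(29) = 4; x(30) = 37; x(31) = 41; x(32) = 31; x(33) = 25.
The sequence repeats with period 32.
So x(393) = x(0 + ((393-0) mod 32)) = x(9) = 44.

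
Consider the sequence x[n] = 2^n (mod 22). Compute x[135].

10

We have x[1] = 2,  x[2] = 4,  x[3] = 8,  x[4] = 16,  x[5] = 10,  x[6] = 20,  x[7] = 18,  x[8] = 14,  x[9] = 6,  x[10] = 12,  x[11] = 2.
Since x[11] = x[1] = 2, the sequence is periodic with period 10.
So x[135] = x[1 + ((135-1) mod 10)] = x[5] = 10.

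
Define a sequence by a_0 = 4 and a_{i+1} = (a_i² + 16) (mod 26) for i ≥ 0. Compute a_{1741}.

6

We have a_0 = 4,  a_1 = 6,  a_2 = 0,  a_3 = 16,  a_4 = 12,  a_5 = 4.
Since a_5 = a_0 = 4, the sequence is periodic with period 5.
So a_{1741} = a_{0 + ((1741-0) mod 5)} = a_1 = 6.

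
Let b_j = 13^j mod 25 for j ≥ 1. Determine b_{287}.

b_1 = 13, b_2 = 19, b_3 = 22, b_4 = 11, b_5 = 18, b_6 = 9, b_7 = 17, b_8 = 21, b_9 = 23, b_{10} = 24, b_{11} = 12, b_{12} = 6, b_{13} = 3, b_{14} = 14, b_{15} = 7, b_{16} = 16, b_{17} = 8, b_{18} = 4, b_{19} = 2, b_{20} = 1, b_{21} = 13.
The sequence repeats with period 20.
So b_{287} = b_{1 + ((287-1) mod 20)} = b_7 = 17.

17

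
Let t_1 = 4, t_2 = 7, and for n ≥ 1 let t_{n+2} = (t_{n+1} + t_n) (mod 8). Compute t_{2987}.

1

Computing terms: t_1 = 4, t_2 = 7, t_3 = 3, t_4 = 2, t_5 = 5, t_6 = 7, t_7 = 4, t_8 = 3, t_9 = 7, t_{10} = 2, t_{11} = 1, t_{12} = 3, t_{13} = 4, t_{14} = 7.
Since (t_{13}, t_{14}) = (t_1, t_2) = (4, 7) (two consecutive terms determine the rest), the sequence is periodic with period 12.
So t_{2987} = t_{1 + ((2987-1) mod 12)} = t_{11} = 1.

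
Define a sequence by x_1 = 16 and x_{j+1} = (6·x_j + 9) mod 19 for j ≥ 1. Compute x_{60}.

15

Computing terms: x_1 = 16; x_2 = 10; x_3 = 12; x_4 = 5; x_5 = 1; x_6 = 15; x_7 = 4; x_8 = 14; x_9 = 17; x_{10} = 16.
The sequence repeats with period 9.
So x_{60} = x_{1 + ((60-1) mod 9)} = x_6 = 15.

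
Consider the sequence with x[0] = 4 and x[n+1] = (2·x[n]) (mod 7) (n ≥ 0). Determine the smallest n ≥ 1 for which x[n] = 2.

x[0] = 4, x[1] = 1, x[2] = 2, x[3] = 4.
Since x[3] = x[0] = 4, the sequence is periodic with period 3.
The value 2 first appears (with n ≥ 1) at x[2].

2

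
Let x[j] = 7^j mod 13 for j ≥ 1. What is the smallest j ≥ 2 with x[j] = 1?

x[1] = 7, x[2] = 10, x[3] = 5, x[4] = 9, x[5] = 11, x[6] = 12, x[7] = 6, x[8] = 3, x[9] = 8, x[10] = 4, x[11] = 2, x[12] = 1, x[13] = 7.
Since x[13] = x[1] = 7, the sequence is periodic with period 12.
The value 1 first appears (with j ≥ 2) at x[12].

12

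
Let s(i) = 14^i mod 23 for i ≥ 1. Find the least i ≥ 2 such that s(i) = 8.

We have s(1) = 14, s(2) = 12, s(3) = 7, s(4) = 6, s(5) = 15, s(6) = 3, s(7) = 19, s(8) = 13, s(9) = 21, s(10) = 18, s(11) = 22, s(12) = 9, s(13) = 11, s(14) = 16, s(15) = 17, s(16) = 8, s(17) = 20, s(18) = 4, s(19) = 10, s(20) = 2, s(21) = 5, s(22) = 1, s(23) = 14.
The sequence repeats with period 22.
The value 8 first appears (with i ≥ 2) at s(16).

16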